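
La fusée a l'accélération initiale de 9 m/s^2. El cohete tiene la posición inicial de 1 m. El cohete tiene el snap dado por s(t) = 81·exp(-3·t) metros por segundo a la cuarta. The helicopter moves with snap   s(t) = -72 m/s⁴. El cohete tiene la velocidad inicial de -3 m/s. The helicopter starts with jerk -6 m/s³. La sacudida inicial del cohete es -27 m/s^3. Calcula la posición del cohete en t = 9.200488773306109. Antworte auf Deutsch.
Ausgehend von dem Snap s(t) = 81·exp(-3·t), nehmen wir 4 Integrale. Die Stammfunktion von dem Snap, mit j(0) = -27, ergibt den Ruck: j(t) = -27·exp(-3·t). Das Integral von dem Ruck, mit a(0) = 9, ergibt die Beschleunigung: a(t) = 9·exp(-3·t). Mit ∫a(t)dt und Anwendung von v(0) = -3, finden wir v(t) = -3·exp(-3·t). Die Stammfunktion von der Geschwindigkeit, mit x(0) = 1, ergibt die Position: x(t) = exp(-3·t). Mit x(t) = exp(-3·t) und Einsetzen von t = 9.200488773306109, finden wir x = 1.02999587359000E-12.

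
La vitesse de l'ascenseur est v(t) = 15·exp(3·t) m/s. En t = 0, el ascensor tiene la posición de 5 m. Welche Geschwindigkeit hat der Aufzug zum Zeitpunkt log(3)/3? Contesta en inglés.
Using v(t) = 15·exp(3·t) and substituting t = log(3)/3, we find v = 45.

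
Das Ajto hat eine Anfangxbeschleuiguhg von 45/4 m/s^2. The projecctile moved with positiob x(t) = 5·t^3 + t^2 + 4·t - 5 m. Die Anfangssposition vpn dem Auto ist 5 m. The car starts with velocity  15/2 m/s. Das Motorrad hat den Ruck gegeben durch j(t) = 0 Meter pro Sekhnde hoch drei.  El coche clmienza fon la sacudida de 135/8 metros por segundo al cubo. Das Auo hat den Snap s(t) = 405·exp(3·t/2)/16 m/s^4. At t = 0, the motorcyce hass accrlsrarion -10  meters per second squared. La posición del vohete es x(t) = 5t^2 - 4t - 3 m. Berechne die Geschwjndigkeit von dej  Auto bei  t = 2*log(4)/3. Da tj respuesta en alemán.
Wir müssen die Stammfunktion unserer Gleichung für den Snap s(t) = 405·exp(3·t/2)/16 3-mal finden. Mit ∫s(t)dt und Anwendung von j(0) = 135/8, finden wir j(t) = 135·exp(3·t/2)/8. Mit ∫j(t)dt und Anwendung von a(0) = 45/4, finden wir a(t) = 45·exp(3·t/2)/4. Mit ∫a(t)dt und Anwendung von v(0) = 15/2, finden wir v(t) = 15·exp(3·t/2)/2. Aus der Gleichung für die Geschwindigkeit v(t) = 15·exp(3·t/2)/2, setzen wir t = 2*log(4)/3 ein und erhalten v = 30.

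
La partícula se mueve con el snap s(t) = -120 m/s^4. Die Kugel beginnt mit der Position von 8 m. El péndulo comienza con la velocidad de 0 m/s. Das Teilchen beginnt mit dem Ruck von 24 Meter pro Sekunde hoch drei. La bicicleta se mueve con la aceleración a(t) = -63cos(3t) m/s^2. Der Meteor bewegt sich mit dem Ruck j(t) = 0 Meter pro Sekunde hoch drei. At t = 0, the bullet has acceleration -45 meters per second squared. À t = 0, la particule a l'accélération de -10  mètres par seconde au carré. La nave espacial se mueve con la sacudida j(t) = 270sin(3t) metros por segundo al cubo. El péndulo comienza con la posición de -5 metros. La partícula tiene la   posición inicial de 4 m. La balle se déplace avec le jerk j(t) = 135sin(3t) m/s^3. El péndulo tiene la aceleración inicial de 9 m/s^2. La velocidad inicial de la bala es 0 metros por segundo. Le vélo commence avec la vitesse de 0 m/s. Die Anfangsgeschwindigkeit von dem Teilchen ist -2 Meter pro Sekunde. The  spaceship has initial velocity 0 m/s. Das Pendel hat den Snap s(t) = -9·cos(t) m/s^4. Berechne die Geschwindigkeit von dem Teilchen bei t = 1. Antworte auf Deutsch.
Wir müssen das Integral unserer Gleichung für den Snap s(t) = -120 3-mal finden. Mit ∫s(t)dt und Anwendung von j(0) = 24, finden wir j(t) = 24 - 120·t. Mit ∫j(t)dt und Anwendung von a(0) = -10, finden wir a(t) = -60·t^2 + 24·t - 10. Durch Integration von der Beschleunigung und Verwendung der Anfangsbedingung v(0) = -2, erhalten wir v(t) = -20·t^3 + 12·t^2 - 10·t - 2. Wir haben die Geschwindigkeit v(t) = -20·t^3 + 12·t^2 - 10·t - 2. Durch Einsetzen von t = 1: v(1) = -20.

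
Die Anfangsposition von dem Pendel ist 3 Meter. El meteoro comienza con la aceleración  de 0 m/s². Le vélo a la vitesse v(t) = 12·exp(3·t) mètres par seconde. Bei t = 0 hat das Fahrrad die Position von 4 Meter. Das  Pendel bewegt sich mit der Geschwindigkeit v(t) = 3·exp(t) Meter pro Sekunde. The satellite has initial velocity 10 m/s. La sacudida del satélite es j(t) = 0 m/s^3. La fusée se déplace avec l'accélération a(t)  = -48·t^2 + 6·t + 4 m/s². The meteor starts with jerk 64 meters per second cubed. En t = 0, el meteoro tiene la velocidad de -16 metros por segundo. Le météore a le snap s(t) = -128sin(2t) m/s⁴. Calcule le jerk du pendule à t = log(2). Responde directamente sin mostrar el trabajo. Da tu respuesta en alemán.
Bei t = log(2), j = 6.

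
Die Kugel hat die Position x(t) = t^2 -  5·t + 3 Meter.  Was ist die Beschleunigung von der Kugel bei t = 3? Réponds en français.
Pour résoudre ceci, nous devons prendre 2 dérivées de notre équation de la position x(t) = t^2 - 5·t + 3. La dérivée de la position donne la vitesse: v(t) = 2·t - 5. En dérivant la vitesse, nous obtenons l'accélération: a(t) = 2. En utilisant a(t) = 2 et en substituant t = 3, nous trouvons a = 2.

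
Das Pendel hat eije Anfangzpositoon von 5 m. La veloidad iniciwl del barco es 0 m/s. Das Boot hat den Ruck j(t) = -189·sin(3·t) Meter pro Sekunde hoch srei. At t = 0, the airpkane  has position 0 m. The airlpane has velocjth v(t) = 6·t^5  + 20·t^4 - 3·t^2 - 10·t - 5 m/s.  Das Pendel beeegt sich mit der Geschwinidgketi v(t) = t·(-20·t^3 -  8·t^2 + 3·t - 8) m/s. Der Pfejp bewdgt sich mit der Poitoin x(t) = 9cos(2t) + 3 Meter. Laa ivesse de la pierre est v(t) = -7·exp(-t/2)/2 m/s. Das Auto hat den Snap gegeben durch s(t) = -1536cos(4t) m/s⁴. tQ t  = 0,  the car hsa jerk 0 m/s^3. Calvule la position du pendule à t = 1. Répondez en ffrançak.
Nous devons trouver l'intégrale de notre équation de la vitesse v(t) = t·(-20·t^3 - 8·t^2 + 3·t - 8) 1 fois. L'intégrale de la vitesse est la position. En utilisant x(0) = 5, nous obtenons x(t) = -4·t^5 - 2·t^4 + t^3 - 4·t^2 + 5. De l'équation de la position x(t) = -4·t^5 - 2·t^4 + t^3 - 4·t^2 + 5, nous substituons t = 1 pour obtenir x = -4.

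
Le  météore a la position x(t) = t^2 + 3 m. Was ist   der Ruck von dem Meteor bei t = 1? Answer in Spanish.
Debemos derivar nuestra ecuación de la posición x(t) = t^2 + 3 3 veces. Derivando la posición, obtenemos la velocidad: v(t) = 2·t. La derivada de la velocidad da la aceleración: a(t) = 2. La derivada de la aceleración da la sacudida: j(t) = 0. De la ecuación de la sacudida j(t) = 0, sustituimos t = 1 para obtener j = 0.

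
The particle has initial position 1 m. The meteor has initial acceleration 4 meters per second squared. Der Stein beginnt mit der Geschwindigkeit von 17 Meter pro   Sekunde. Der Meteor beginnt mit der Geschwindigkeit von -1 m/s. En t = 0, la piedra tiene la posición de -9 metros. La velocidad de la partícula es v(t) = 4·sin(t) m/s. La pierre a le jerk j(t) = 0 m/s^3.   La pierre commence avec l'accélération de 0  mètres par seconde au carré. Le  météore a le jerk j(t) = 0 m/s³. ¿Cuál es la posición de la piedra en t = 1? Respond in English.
To solve this, we need to take 3 integrals of our jerk equation j(t) = 0. Integrating jerk and using the initial condition a(0) = 0, we get a(t) = 0. The antiderivative of acceleration, with v(0) = 17, gives velocity: v(t) = 17. Taking ∫v(t)dt and applying x(0) = -9, we find x(t) = 17·t - 9. We have position x(t) = 17·t - 9. Substituting t = 1: x(1) = 8.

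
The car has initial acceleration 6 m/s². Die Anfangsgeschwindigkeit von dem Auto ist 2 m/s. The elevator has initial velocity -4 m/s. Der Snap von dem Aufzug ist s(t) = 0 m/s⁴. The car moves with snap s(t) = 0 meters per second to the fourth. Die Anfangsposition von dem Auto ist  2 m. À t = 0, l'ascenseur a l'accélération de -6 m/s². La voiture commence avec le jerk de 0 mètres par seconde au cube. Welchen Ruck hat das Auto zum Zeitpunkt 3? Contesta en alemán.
Wir müssen unsere Gleichung für den Snap s(t) = 0 1-mal integrieren. Durch Integration von dem Snap und Verwendung der Anfangsbedingung j(0) = 0, erhalten wir j(t) = 0. Wir haben den Ruck j(t) = 0. Durch Einsetzen von t = 3: j(3) = 0.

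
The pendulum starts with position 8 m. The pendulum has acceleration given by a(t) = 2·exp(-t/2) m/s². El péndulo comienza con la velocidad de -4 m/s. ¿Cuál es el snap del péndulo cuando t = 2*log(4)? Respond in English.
We must differentiate our acceleration equation a(t) = 2·exp(-t/2) 2 times. The derivative of acceleration gives jerk: j(t) = -exp(-t/2). Taking d/dt of j(t), we find s(t) = exp(-t/2)/2. From the given snap equation s(t) = exp(-t/2)/2, we substitute t = 2*log(4) to get s = 1/8.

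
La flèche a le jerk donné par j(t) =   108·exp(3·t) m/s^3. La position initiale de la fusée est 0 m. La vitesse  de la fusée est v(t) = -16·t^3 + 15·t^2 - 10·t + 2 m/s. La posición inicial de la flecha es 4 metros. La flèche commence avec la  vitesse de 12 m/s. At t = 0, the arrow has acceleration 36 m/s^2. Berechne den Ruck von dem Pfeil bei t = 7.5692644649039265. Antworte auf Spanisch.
Tenemos la sacudida j(t) = 108·exp(3·t). Sustituyendo t = 7.5692644649039265: j(7.5692644649039265) = 785765800972.130.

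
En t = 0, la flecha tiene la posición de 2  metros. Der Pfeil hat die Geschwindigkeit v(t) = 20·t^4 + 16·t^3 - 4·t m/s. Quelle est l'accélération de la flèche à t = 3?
Pour résoudre ceci, nous devons prendre 1 dérivée de notre équation de la vitesse v(t) = 20·t^4 + 16·t^3 - 4·t. En dérivant la vitesse, nous obtenons l'accélération: a(t) = 80·t^3 + 48·t^2 - 4. Nous avons l'accélération a(t) = 80·t^3 + 48·t^2 - 4. En substituant t = 3: a(3) = 2588.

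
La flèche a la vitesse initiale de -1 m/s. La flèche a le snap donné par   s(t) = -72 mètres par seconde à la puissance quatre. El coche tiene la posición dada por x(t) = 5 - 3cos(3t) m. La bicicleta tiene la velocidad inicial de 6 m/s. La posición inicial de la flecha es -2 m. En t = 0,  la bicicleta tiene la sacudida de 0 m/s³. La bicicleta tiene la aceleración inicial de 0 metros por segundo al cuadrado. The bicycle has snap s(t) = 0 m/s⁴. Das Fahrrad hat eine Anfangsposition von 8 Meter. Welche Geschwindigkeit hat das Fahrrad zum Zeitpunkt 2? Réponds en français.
Nous devons trouver la primitive de notre équation du snap s(t) = 0 3 fois. En intégrant le snap et en utilisant la condition initiale j(0) = 0, nous obtenons j(t) = 0. En intégrant le jerk et en utilisant la condition initiale a(0) = 0, nous obtenons a(t) = 0. En prenant ∫a(t)dt et en appliquant v(0) = 6, nous trouvons v(t) = 6. En utilisant v(t) = 6 et en substituant t = 2, nous trouvons v = 6.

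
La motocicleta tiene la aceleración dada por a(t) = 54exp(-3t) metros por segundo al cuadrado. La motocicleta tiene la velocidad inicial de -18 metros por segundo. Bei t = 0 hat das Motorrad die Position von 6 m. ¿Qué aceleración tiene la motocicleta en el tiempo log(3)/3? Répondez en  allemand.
Aus der Gleichung für die Beschleunigung a(t) = 54·exp(-3·t), setzen wir t = log(3)/3 ein und erhalten a = 18.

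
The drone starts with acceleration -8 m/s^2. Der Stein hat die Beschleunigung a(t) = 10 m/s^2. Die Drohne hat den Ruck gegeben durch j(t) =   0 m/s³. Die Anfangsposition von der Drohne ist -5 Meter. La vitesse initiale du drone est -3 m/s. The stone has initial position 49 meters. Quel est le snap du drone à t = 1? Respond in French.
Nous devons dériver notre équation du jerk j(t) = 0 1 fois. En prenant d/dt de j(t), nous trouvons s(t) = 0. En utilisant s(t) = 0 et en substituant t = 1, nous trouvons s = 0.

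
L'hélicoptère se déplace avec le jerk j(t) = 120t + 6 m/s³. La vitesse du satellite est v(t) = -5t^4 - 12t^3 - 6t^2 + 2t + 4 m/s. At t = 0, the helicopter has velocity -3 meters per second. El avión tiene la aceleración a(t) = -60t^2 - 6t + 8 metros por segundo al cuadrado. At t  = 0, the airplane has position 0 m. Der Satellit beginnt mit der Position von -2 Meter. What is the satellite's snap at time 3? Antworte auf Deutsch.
Um dies zu lösen, müssen wir 3 Ableitungen unserer Gleichung für die Geschwindigkeit v(t) = -5·t^4 - 12·t^3 - 6·t^2 + 2·t + 4 nehmen. Die Ableitung von der Geschwindigkeit ergibt die Beschleunigung: a(t) = -20·t^3 - 36·t^2 - 12·t + 2. Die Ableitung von der Beschleunigung ergibt den Ruck: j(t) = -60·t^2 - 72·t - 12. Durch Ableiten von dem Ruck erhalten wir den Snap: s(t) = -120·t - 72. Wir haben den Snap s(t) = -120·t - 72. Durch Einsetzen von t = 3: s(3) = -432.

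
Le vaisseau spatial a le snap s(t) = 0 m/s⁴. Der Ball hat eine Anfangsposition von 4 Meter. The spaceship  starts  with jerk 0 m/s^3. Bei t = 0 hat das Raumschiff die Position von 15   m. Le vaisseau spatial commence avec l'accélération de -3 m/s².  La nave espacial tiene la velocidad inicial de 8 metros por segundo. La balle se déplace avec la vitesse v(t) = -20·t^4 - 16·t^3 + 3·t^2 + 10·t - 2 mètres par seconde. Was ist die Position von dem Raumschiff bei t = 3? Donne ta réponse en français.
En partant du snap s(t) = 0, nous prenons 4 primitives. La primitive du snap est le jerk. En utilisant j(0) = 0, nous obtenons j(t) = 0. L'intégrale du jerk, avec a(0) = -3, donne l'accélération: a(t) = -3. La primitive de l'accélération, avec v(0) = 8, donne la vitesse: v(t) = 8 - 3·t. La primitive de la vitesse est la position. En utilisant x(0) = 15, nous obtenons x(t) = -3·t^2/2 + 8·t + 15. En utilisant x(t) = -3·t^2/2 + 8·t + 15 et en substituant t = 3, nous trouvons x = 51/2.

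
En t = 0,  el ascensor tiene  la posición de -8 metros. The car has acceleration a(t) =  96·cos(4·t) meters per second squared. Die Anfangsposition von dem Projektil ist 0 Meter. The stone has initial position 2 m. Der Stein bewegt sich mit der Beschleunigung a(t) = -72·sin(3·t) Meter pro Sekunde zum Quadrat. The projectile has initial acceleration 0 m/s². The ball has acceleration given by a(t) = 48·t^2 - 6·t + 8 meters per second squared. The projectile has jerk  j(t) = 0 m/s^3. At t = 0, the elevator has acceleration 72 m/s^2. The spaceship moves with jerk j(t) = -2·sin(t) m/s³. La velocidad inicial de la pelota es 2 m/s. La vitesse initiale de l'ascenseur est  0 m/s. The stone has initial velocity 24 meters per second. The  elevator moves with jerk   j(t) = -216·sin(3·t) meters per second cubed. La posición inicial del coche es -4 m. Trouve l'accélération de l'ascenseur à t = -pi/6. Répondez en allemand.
Wir müssen unsere Gleichung für den Ruck j(t) = -216·sin(3·t) 1-mal integrieren. Das Integral von dem Ruck, mit a(0) = 72, ergibt die Beschleunigung: a(t) = 72·cos(3·t). Aus der Gleichung für die Beschleunigung a(t) = 72·cos(3·t), setzen wir t = -pi/6 ein und erhalten a = 0.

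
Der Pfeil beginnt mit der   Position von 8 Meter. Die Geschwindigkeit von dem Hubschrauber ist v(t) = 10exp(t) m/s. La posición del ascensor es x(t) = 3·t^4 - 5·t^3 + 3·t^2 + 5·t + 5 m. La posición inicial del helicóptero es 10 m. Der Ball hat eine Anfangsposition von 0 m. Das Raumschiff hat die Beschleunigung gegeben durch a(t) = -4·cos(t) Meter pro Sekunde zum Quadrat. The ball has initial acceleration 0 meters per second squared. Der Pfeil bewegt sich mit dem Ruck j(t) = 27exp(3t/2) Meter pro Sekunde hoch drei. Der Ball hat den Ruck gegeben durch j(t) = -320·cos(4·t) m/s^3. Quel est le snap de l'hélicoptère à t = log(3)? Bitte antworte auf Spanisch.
Partiendo de la velocidad v(t) = 10·exp(t), tomamos 3 derivadas. Derivando la velocidad, obtenemos la aceleración: a(t) = 10·exp(t). Derivando la aceleración, obtenemos la sacudida: j(t) = 10·exp(t). Derivando la sacudida, obtenemos el snap: s(t) = 10·exp(t). Usando s(t) = 10·exp(t) y sustituyendo t = log(3), encontramos s = 30.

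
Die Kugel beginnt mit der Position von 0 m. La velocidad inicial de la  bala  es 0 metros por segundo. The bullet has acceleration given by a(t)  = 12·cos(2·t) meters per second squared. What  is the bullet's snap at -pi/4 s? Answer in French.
Pour résoudre ceci, nous devons prendre 2 dérivées de notre équation de l'accélération a(t) = 12·cos(2·t). En dérivant l'accélération, nous obtenons le jerk: j(t) = -24·sin(2·t). En prenant d/dt de j(t), nous trouvons s(t) = -48·cos(2·t). Nous avons le snap s(t) = -48·cos(2·t). En substituant t = -pi/4: s(-pi/4) = 0.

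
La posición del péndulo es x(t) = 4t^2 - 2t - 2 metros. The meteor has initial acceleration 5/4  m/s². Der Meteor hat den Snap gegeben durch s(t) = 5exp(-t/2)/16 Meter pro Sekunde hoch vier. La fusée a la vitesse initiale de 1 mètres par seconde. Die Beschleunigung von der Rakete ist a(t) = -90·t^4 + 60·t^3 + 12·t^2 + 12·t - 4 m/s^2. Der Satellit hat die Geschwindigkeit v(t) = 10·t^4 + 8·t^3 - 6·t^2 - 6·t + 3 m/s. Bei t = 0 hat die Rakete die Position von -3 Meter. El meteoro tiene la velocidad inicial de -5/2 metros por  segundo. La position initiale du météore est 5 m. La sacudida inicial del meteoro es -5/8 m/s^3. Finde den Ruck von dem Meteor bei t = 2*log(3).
Um dies zu lösen, müssen wir 1 Stammfunktion unserer Gleichung für den Snap s(t) = 5·exp(-t/2)/16 finden. Durch Integration von dem Snap und Verwendung der Anfangsbedingung j(0) = -5/8, erhalten wir j(t) = -5·exp(-t/2)/8. Aus der Gleichung für den Ruck j(t) = -5·exp(-t/2)/8, setzen wir t = 2*log(3) ein und erhalten j = -5/24.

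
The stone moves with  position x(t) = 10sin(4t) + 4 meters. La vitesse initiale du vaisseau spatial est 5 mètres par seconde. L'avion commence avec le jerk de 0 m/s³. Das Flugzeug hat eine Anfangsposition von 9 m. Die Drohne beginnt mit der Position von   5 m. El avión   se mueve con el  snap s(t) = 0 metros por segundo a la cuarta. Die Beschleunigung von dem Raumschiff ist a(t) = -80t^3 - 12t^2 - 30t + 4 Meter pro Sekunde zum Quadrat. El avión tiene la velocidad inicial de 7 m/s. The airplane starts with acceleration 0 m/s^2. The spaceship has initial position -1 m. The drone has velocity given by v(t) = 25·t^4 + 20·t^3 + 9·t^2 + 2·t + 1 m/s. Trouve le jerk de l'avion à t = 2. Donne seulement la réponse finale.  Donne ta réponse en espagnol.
j(2) = 0.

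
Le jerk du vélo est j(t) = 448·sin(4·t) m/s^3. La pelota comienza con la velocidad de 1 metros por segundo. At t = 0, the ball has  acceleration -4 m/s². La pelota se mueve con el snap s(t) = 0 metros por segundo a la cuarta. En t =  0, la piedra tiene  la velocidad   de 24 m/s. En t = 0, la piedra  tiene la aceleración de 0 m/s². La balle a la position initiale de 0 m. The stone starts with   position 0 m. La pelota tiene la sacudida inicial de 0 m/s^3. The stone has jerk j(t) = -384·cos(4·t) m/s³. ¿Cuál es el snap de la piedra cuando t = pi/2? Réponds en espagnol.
Debemos derivar nuestra ecuación de la sacudida j(t) = -384·cos(4·t) 1 vez. Derivando la sacudida, obtenemos el snap: s(t) = 1536·sin(4·t). Usando s(t) = 1536·sin(4·t) y sustituyendo t = pi/2, encontramos s = 0.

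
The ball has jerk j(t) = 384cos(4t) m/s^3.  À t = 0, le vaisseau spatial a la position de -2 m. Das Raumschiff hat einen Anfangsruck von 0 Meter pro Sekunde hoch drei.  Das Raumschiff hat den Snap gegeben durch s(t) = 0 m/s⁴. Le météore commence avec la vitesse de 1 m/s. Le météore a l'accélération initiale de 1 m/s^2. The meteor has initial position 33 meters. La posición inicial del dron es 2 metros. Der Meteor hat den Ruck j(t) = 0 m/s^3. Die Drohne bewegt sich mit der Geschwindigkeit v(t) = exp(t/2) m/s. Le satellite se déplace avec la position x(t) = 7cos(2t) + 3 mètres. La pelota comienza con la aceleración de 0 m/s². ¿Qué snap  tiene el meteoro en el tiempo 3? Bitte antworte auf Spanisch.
Partiendo de la sacudida j(t) = 0, tomamos 1 derivada. Derivando la sacudida, obtenemos el snap: s(t) = 0. Usando s(t) = 0 y sustituyendo t = 3, encontramos s = 0.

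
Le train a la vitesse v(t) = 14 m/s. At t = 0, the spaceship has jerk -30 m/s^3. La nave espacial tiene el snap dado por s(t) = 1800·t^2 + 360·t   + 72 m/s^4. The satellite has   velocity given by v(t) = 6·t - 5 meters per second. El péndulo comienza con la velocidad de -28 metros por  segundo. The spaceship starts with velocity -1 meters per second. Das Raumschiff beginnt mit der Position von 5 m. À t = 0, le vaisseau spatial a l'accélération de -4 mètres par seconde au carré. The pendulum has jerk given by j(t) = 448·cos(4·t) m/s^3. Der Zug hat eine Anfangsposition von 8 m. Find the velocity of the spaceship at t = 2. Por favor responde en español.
Necesitamos integrar nuestra ecuación del snap s(t) = 1800·t^2 + 360·t + 72 3 veces. La integral del snap es la sacudida. Usando j(0) = -30, obtenemos j(t) = 600·t^3 + 180·t^2 + 72·t - 30. Integrando la sacudida y usando la condición inicial a(0) = -4, obtenemos a(t) = 150·t^4 + 60·t^3 + 36·t^2 - 30·t - 4. La antiderivada de la aceleración, con v(0) = -1, da la velocidad: v(t) = 30·t^5 + 15·t^4 + 12·t^3 - 15·t^2 - 4·t - 1. Usando v(t) = 30·t^5 + 15·t^4 + 12·t^3 - 15·t^2 - 4·t - 1 y sustituyendo t = 2, encontramos v = 1227.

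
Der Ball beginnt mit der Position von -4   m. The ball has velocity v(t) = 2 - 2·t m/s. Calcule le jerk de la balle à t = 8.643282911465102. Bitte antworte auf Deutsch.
Wir müssen unsere Gleichung für die Geschwindigkeit v(t) = 2 - 2·t 2-mal ableiten. Durch Ableiten von der Geschwindigkeit erhalten wir die Beschleunigung: a(t) = -2. Durch Ableiten von der Beschleunigung erhalten wir den Ruck: j(t) = 0. Wir haben den Ruck j(t) = 0. Durch Einsetzen von t = 8.643282911465102: j(8.643282911465102) = 0.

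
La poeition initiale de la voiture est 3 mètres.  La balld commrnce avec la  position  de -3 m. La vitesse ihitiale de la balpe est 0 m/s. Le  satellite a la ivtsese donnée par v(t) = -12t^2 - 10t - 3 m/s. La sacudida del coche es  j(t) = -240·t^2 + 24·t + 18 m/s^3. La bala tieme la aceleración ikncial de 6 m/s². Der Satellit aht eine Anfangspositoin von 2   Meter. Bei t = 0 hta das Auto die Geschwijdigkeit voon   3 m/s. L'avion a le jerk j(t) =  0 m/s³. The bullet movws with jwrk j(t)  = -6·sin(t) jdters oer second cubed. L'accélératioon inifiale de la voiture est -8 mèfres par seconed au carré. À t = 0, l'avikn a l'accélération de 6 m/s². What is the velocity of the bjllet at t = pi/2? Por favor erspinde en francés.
Nous devons intégrer notre équation du jerk j(t) = -6·sin(t) 2 fois. En prenant ∫j(t)dt et en appliquant a(0) = 6, nous trouvons a(t) = 6·cos(t). La primitive de l'accélération, avec v(0) = 0, donne la vitesse: v(t) = 6·sin(t). Nous avons la vitesse v(t) = 6·sin(t). En substituant t = pi/2: v(pi/2) = 6.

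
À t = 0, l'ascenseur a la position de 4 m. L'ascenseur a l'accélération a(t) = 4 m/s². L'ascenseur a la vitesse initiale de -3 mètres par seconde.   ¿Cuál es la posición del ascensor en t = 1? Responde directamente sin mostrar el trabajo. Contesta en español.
En t = 1, x = 3.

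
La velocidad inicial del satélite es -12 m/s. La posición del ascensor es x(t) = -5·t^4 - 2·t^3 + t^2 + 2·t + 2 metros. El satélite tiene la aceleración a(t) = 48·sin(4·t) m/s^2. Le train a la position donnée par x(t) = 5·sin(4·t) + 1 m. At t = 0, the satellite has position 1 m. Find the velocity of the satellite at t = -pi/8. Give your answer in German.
Um dies zu lösen, müssen wir 1 Stammfunktion unserer Gleichung für die Beschleunigung a(t) = 48·sin(4·t) finden. Durch Integration von der Beschleunigung und Verwendung der Anfangsbedingung v(0) = -12, erhalten wir v(t) = -12·cos(4·t). Aus der Gleichung für die Geschwindigkeit v(t) = -12·cos(4·t), setzen wir t = -pi/8 ein und erhalten v = 0.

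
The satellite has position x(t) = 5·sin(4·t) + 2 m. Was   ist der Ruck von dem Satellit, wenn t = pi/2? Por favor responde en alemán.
Wir müssen unsere Gleichung für die Position x(t) = 5·sin(4·t) + 2 3-mal ableiten. Die Ableitung von der Position ergibt die Geschwindigkeit: v(t) = 20·cos(4·t). Durch Ableiten von der Geschwindigkeit erhalten wir die Beschleunigung: a(t) = -80·sin(4·t). Mit d/dt von a(t) finden wir j(t) = -320·cos(4·t). Wir haben den Ruck j(t) = -320·cos(4·t). Durch Einsetzen von t = pi/2: j(pi/2) = -320.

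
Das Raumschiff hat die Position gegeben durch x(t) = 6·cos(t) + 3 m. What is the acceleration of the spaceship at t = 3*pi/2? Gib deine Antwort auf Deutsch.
Ausgehend von der Position x(t) = 6·cos(t) + 3, nehmen wir 2 Ableitungen. Durch Ableiten von der Position erhalten wir die Geschwindigkeit: v(t) = -6·sin(t). Die Ableitung von der Geschwindigkeit ergibt die Beschleunigung: a(t) = -6·cos(t). Aus der Gleichung für die Beschleunigung a(t) = -6·cos(t), setzen wir t = 3*pi/2 ein und erhalten a = 0.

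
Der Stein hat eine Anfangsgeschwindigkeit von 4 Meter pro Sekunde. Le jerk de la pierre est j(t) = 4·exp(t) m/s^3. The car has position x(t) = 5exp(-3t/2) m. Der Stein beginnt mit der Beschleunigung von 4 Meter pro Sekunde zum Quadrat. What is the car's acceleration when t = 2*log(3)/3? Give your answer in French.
En partant de la position x(t) = 5·exp(-3·t/2), nous prenons 2 dérivées. En prenant d/dt de x(t), nous trouvons v(t) = -15·exp(-3·t/2)/2. En prenant d/dt de v(t), nous trouvons a(t) = 45·exp(-3·t/2)/4. De l'équation de l'accélération a(t) = 45·exp(-3·t/2)/4, nous substituons t = 2*log(3)/3 pour obtenir a = 15/4.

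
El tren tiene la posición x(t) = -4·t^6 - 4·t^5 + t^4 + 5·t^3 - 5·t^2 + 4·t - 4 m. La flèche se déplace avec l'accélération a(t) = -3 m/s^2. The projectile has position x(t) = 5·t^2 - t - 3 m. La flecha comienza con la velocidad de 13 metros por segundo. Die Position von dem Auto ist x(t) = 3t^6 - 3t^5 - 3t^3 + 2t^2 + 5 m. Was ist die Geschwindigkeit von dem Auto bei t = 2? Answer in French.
Pour résoudre ceci, nous devons prendre 1 dérivée de notre équation de la position x(t) = 3·t^6 - 3·t^5 - 3·t^3 + 2·t^2 + 5. La dérivée de la position donne la vitesse: v(t) = 18·t^5 - 15·t^4 - 9·t^2 + 4·t. Nous avons la vitesse v(t) = 18·t^5 - 15·t^4 - 9·t^2 + 4·t. En substituant t = 2: v(2) = 308.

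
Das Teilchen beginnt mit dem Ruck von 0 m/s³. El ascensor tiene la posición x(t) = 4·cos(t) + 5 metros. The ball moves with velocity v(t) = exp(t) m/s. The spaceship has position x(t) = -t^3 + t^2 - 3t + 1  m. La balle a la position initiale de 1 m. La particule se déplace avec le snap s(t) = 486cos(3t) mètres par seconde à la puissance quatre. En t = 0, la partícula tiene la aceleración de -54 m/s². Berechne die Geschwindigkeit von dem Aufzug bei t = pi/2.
Wir müssen unsere Gleichung für die Position x(t) = 4·cos(t) + 5 1-mal ableiten. Mit d/dt von x(t) finden wir v(t) = -4·sin(t). Mit v(t) = -4·sin(t) und Einsetzen von t = pi/2, finden wir v = -4.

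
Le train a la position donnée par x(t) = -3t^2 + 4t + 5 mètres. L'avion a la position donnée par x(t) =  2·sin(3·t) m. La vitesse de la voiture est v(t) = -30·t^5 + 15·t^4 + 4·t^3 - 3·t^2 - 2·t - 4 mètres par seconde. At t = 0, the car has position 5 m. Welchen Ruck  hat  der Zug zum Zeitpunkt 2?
Um dies zu lösen, müssen wir 3 Ableitungen unserer Gleichung für die Position x(t) = -3·t^2 + 4·t + 5 nehmen. Mit d/dt von x(t) finden wir v(t) = 4 - 6·t. Durch Ableiten von der Geschwindigkeit erhalten wir die Beschleunigung: a(t) = -6. Durch Ableiten von der Beschleunigung erhalten wir den Ruck: j(t) = 0. Wir haben den Ruck j(t) = 0. Durch Einsetzen von t = 2: j(2) = 0.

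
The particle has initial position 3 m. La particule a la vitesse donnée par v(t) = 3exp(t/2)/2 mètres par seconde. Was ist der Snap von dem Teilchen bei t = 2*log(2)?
Ausgehend von der Geschwindigkeit v(t) = 3·exp(t/2)/2, nehmen wir 3 Ableitungen. Mit d/dt von v(t) finden wir a(t) = 3·exp(t/2)/4. Mit d/dt von a(t) finden wir j(t) = 3·exp(t/2)/8. Mit d/dt von j(t) finden wir s(t) = 3·exp(t/2)/16. Mit s(t) = 3·exp(t/2)/16 und Einsetzen von t = 2*log(2), finden wir s = 3/8.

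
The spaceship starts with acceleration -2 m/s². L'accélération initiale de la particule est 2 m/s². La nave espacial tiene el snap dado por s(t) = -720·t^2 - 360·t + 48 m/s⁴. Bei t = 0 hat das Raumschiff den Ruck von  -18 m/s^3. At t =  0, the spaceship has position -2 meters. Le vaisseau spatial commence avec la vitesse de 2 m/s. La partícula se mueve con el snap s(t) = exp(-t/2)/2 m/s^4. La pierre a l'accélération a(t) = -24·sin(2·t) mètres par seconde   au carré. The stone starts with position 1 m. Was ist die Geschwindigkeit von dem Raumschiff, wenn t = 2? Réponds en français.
Pour résoudre ceci, nous devons prendre 3 primitives de notre équation du snap s(t) = -720·t^2 - 360·t + 48. La primitive du snap, avec j(0) = -18, donne le jerk: j(t) = -240·t^3 - 180·t^2 + 48·t - 18. La primitive du jerk, avec a(0) = -2, donne l'accélération: a(t) = -60·t^4 - 60·t^3 + 24·t^2 - 18·t - 2. En prenant ∫a(t)dt et en appliquant v(0) = 2, nous trouvons v(t) = -12·t^5 - 15·t^4 + 8·t^3 - 9·t^2 - 2·t + 2. Nous avons la vitesse v(t) = -12·t^5 - 15·t^4 + 8·t^3 - 9·t^2 - 2·t + 2. En substituant t = 2: v(2) = -598.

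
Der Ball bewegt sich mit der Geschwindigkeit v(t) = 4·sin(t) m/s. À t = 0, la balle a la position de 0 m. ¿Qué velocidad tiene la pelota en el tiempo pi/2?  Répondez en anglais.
From the given velocity equation v(t) = 4·sin(t), we substitute t = pi/2 to get v = 4.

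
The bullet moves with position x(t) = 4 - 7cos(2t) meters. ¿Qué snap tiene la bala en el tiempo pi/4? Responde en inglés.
We must differentiate our position equation x(t) = 4 - 7·cos(2·t) 4 times. The derivative of position gives velocity: v(t) = 14·sin(2·t). The derivative of velocity gives acceleration: a(t) = 28·cos(2·t). The derivative of acceleration gives jerk: j(t) = -56·sin(2·t). The derivative of jerk gives snap: s(t) = -112·cos(2·t). Using s(t) = -112·cos(2·t) and substituting t = pi/4, we find s = 0.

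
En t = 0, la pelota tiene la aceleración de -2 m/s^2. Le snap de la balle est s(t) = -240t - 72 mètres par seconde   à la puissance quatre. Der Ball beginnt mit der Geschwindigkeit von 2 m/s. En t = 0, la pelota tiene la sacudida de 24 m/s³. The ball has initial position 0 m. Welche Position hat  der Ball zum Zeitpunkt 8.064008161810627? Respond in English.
We must find the integral of our snap equation s(t) = -240·t - 72 4 times. Integrating snap and using the initial condition j(0) = 24, we get j(t) = -120·t^2 - 72·t + 24. Finding the integral of j(t) and using a(0) = -2: a(t) = -40·t^3 - 36·t^2 + 24·t - 2. Finding the integral of a(t) and using v(0) = 2: v(t) = -10·t^4 - 12·t^3 + 12·t^2 - 2·t + 2. The integral of velocity, with x(0) = 0, gives position: x(t) = -2·t^5 - 3·t^4 + 4·t^3 - t^2 + 2·t. We have position x(t) = -2·t^5 - 3·t^4 + 4·t^3 - t^2 + 2·t. Substituting t = 8.064008161810627: x(8.064008161810627) = -78837.4238093387.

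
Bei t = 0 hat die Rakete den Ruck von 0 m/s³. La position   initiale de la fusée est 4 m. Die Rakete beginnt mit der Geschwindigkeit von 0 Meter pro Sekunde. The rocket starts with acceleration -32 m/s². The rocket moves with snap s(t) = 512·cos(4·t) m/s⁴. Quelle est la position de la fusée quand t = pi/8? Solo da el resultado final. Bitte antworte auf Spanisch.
x(pi/8) = 2.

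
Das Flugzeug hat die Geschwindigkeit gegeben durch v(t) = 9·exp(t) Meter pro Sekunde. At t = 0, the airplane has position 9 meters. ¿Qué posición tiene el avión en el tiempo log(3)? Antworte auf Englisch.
We need to integrate our velocity equation v(t) = 9·exp(t) 1 time. The antiderivative of velocity, with x(0) = 9, gives position: x(t) = 9·exp(t). From the given position equation x(t) = 9·exp(t), we substitute t = log(3) to get x = 27.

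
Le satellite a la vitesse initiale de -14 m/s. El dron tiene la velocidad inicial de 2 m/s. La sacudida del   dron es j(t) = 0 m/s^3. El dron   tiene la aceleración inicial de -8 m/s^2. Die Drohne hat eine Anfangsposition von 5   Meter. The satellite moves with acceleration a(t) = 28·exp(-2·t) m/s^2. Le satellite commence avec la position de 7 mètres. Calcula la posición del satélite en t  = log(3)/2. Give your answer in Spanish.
Debemos encontrar la integral de nuestra ecuación de la aceleración a(t) = 28·exp(-2·t) 2 veces. Integrando la aceleración y usando la condición inicial v(0) = -14, obtenemos v(t) = -14·exp(-2·t). Tomando ∫v(t)dt y aplicando x(0) = 7, encontramos x(t) = 7·exp(-2·t). De la ecuación de la posición x(t) = 7·exp(-2·t), sustituimos t = log(3)/2 para obtener x = 7/3.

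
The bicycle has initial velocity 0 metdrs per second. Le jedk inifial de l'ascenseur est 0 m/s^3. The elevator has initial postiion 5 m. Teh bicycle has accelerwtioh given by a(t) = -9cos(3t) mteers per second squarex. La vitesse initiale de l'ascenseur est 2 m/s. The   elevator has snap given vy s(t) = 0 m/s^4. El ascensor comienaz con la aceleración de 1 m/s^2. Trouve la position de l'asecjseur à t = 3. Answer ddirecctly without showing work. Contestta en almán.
x(3) = 31/2.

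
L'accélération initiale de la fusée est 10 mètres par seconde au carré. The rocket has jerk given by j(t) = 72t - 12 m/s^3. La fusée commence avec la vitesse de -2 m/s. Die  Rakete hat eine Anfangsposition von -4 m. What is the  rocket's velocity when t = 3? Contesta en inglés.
Starting from jerk j(t) = 72·t - 12, we take 2 integrals. The integral of jerk, with a(0) = 10, gives acceleration: a(t) = 36·t^2 - 12·t + 10. The integral of acceleration, with v(0) = -2, gives velocity: v(t) = 12·t^3 - 6·t^2 + 10·t - 2. We have velocity v(t) = 12·t^3 - 6·t^2 + 10·t - 2. Substituting t = 3: v(3) = 298.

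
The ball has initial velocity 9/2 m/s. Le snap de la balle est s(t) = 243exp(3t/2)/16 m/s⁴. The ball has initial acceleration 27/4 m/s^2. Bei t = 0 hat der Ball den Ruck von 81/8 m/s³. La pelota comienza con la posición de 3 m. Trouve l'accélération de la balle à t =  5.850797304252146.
Pour résoudre ceci, nous devons prendre 2 primitives de notre équation du snap s(t) = 243·exp(3·t/2)/16. En prenant ∫s(t)dt et en appliquant j(0) = 81/8, nous trouvons j(t) = 81·exp(3·t/2)/8. En prenant ∫j(t)dt et en appliquant a(0) = 27/4, nous trouvons a(t) = 27·exp(3·t/2)/4. Nous avons l'accélération a(t) = 27·exp(3·t/2)/4. En substituant t = 5.850797304252146: a(5.850797304252146) = 43727.7618183784.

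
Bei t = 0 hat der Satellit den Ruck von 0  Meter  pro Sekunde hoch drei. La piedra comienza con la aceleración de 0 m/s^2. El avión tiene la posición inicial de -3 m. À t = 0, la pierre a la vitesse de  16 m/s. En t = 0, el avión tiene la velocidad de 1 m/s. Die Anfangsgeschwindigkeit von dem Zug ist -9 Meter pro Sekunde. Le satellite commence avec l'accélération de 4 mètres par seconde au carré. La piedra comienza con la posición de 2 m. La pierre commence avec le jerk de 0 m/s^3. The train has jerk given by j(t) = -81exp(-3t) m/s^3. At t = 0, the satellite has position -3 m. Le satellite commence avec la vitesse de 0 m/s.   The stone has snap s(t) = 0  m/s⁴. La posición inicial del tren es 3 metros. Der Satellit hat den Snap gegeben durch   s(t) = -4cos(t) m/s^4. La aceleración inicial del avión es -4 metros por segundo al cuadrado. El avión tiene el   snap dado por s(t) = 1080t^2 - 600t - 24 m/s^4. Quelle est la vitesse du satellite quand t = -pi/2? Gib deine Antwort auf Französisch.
Nous devons intégrer notre équation du snap s(t) = -4·cos(t) 3 fois. La primitive du snap, avec j(0) = 0, donne le jerk: j(t) = -4·sin(t). L'intégrale du jerk, avec a(0) = 4, donne l'accélération: a(t) = 4·cos(t). En prenant ∫a(t)dt et en appliquant v(0) = 0, nous trouvons v(t) = 4·sin(t). De l'équation de la vitesse v(t) = 4·sin(t), nous substituons t = -pi/2 pour obtenir v = -4.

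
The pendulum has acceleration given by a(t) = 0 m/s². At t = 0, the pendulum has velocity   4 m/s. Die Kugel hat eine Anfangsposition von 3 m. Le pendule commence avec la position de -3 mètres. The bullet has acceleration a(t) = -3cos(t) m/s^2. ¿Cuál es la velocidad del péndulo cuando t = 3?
Para resolver esto, necesitamos tomar 1 integral de nuestra ecuación de la aceleración a(t) = 0. Integrando la aceleración y usando la condición inicial v(0) = 4, obtenemos v(t) = 4. De la ecuación de la velocidad v(t) = 4, sustituimos t = 3 para obtener v = 4.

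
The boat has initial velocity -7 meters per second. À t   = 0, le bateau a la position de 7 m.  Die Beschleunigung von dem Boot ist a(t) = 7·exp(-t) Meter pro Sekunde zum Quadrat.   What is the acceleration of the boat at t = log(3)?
From the given acceleration equation a(t) = 7·exp(-t), we substitute t = log(3) to get a = 7/3.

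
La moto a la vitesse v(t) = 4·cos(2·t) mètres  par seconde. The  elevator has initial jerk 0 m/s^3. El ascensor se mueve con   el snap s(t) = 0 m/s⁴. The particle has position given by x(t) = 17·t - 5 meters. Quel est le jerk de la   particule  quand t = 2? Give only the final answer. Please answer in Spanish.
La sacudida en t = 2 es j = 0.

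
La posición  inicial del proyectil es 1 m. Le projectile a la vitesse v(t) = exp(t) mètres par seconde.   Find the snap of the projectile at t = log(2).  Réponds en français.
En partant de la vitesse v(t) = exp(t), nous prenons 3 dérivées. En prenant d/dt de v(t), nous trouvons a(t) = exp(t). En prenant d/dt de a(t), nous trouvons j(t) = exp(t). En prenant d/dt de j(t), nous trouvons s(t) = exp(t). Nous avons le snap s(t) = exp(t). En substituant t = log(2): s(log(2)) = 2.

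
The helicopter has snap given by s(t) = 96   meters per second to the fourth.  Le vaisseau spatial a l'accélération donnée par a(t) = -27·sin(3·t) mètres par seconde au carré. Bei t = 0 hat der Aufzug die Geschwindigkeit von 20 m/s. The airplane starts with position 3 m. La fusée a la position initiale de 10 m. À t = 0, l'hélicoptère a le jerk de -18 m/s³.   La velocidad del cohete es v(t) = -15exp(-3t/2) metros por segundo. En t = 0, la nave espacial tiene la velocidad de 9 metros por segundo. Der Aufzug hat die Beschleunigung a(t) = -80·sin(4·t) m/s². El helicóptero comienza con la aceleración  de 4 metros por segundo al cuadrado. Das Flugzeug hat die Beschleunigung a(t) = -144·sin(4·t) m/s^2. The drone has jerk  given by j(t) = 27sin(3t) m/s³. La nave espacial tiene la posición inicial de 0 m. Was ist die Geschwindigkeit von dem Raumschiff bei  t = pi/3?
Um dies zu lösen, müssen wir 1 Stammfunktion unserer Gleichung für die Beschleunigung a(t) = -27·sin(3·t) finden. Die Stammfunktion von der Beschleunigung, mit v(0) = 9, ergibt die Geschwindigkeit: v(t) = 9·cos(3·t). Wir haben die Geschwindigkeit v(t) = 9·cos(3·t). Durch Einsetzen von t = pi/3: v(pi/3) = -9.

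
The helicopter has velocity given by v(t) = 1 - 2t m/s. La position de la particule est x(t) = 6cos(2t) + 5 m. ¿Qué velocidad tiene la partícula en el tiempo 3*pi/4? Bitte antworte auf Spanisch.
Partiendo de la posición x(t) = 6·cos(2·t) + 5, tomamos 1 derivada. Derivando la posición, obtenemos la velocidad: v(t) = -12·sin(2·t). Usando v(t) = -12·sin(2·t) y sustituyendo t = 3*pi/4, encontramos v = 12.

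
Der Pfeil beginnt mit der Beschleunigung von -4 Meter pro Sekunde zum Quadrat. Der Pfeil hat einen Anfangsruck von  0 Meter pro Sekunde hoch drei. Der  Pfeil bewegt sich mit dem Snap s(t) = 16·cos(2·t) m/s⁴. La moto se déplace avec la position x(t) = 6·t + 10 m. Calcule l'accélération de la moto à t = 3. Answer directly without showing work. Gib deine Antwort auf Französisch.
a(3) = 0.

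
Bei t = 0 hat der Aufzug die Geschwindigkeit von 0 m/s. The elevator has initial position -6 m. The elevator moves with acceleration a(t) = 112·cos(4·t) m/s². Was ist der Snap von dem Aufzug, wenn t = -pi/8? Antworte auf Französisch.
Pour résoudre ceci, nous devons prendre 2 dérivées de notre équation de l'accélération a(t) = 112·cos(4·t). En dérivant l'accélération, nous obtenons le jerk: j(t) = -448·sin(4·t). La dérivée du jerk donne le snap: s(t) = -1792·cos(4·t). En utilisant s(t) = -1792·cos(4·t) et en substituant t = -pi/8, nous trouvons s = 0.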